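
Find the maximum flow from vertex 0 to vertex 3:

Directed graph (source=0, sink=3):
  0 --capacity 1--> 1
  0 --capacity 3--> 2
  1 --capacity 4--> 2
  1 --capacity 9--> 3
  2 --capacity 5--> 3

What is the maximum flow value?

Computing max flow:
  Flow on (0->1): 1/1
  Flow on (0->2): 3/3
  Flow on (1->3): 1/9
  Flow on (2->3): 3/5
Maximum flow = 4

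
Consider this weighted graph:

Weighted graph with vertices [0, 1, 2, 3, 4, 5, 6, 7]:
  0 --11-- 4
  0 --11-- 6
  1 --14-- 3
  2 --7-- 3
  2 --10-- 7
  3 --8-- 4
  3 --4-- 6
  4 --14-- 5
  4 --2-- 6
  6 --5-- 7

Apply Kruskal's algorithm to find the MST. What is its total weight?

Applying Kruskal's algorithm (sort edges by weight, add if no cycle):
  Add (4,6) w=2
  Add (3,6) w=4
  Add (6,7) w=5
  Add (2,3) w=7
  Skip (3,4) w=8 (creates cycle)
  Skip (2,7) w=10 (creates cycle)
  Add (0,6) w=11
  Skip (0,4) w=11 (creates cycle)
  Add (1,3) w=14
  Add (4,5) w=14
MST weight = 57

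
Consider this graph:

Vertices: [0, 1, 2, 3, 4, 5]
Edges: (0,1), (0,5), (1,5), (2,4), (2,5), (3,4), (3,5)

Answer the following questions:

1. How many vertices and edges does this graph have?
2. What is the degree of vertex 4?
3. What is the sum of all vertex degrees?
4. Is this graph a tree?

Count: 6 vertices, 7 edges.
Vertex 4 has neighbors [2, 3], degree = 2.
Handshaking lemma: 2 * 7 = 14.
A tree on 6 vertices has 5 edges. This graph has 7 edges (2 extra). Not a tree.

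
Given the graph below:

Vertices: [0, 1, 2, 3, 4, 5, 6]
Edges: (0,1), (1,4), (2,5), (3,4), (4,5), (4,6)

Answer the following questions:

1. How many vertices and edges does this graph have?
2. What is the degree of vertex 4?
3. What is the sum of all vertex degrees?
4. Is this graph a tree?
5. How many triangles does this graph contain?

Count: 7 vertices, 6 edges.
Vertex 4 has neighbors [1, 3, 5, 6], degree = 4.
Handshaking lemma: 2 * 6 = 12.
A graph is a tree iff it is connected and has exactly n-1 edges. This graph is connected (all 7 vertices in one component) and has 7-1 = 6 edges. It is a tree.
Number of triangles = 0.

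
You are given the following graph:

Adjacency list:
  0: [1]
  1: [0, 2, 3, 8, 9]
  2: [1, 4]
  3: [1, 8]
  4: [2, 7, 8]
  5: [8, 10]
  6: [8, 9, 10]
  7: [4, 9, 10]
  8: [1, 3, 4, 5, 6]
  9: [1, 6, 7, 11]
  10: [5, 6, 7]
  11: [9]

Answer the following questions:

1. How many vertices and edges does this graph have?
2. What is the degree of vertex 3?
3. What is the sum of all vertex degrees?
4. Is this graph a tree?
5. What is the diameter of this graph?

Count: 12 vertices, 17 edges.
Vertex 3 has neighbors [1, 8], degree = 2.
Handshaking lemma: 2 * 17 = 34.
A tree on 12 vertices has 11 edges. This graph has 17 edges (6 extra). Not a tree.
Diameter (longest shortest path) = 4.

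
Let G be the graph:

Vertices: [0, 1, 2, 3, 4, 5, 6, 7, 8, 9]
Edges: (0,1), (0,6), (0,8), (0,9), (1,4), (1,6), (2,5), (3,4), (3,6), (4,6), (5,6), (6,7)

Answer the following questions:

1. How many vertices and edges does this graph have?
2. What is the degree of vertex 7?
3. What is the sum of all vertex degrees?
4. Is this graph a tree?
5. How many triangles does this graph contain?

Count: 10 vertices, 12 edges.
Vertex 7 has neighbors [6], degree = 1.
Handshaking lemma: 2 * 12 = 24.
A tree on 10 vertices has 9 edges. This graph has 12 edges (3 extra). Not a tree.
Number of triangles = 3.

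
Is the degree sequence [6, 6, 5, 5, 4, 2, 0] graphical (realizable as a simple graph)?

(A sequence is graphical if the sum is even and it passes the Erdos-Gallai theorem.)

Sum of degrees = 28. Sum is even but fails Erdos-Gallai. The sequence is NOT graphical.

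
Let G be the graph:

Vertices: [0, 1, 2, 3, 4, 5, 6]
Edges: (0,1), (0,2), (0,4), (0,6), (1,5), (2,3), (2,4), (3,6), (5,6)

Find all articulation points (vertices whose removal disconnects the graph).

No articulation points. The graph is biconnected.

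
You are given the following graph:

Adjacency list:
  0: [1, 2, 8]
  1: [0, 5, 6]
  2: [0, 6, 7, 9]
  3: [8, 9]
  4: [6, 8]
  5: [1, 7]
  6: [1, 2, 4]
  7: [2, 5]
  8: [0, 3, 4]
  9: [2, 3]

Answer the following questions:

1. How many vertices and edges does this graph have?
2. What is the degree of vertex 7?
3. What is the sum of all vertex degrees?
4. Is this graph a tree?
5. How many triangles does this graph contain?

Count: 10 vertices, 13 edges.
Vertex 7 has neighbors [2, 5], degree = 2.
Handshaking lemma: 2 * 13 = 26.
A tree on 10 vertices has 9 edges. This graph has 13 edges (4 extra). Not a tree.
Number of triangles = 0.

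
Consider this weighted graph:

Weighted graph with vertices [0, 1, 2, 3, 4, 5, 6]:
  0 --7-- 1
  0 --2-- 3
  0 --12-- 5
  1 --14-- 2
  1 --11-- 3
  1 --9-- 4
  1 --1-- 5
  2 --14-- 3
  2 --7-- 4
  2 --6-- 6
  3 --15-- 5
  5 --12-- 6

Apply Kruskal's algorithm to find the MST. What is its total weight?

Applying Kruskal's algorithm (sort edges by weight, add if no cycle):
  Add (1,5) w=1
  Add (0,3) w=2
  Add (2,6) w=6
  Add (0,1) w=7
  Add (2,4) w=7
  Add (1,4) w=9
  Skip (1,3) w=11 (creates cycle)
  Skip (0,5) w=12 (creates cycle)
  Skip (5,6) w=12 (creates cycle)
  Skip (1,2) w=14 (creates cycle)
  Skip (2,3) w=14 (creates cycle)
  Skip (3,5) w=15 (creates cycle)
MST weight = 32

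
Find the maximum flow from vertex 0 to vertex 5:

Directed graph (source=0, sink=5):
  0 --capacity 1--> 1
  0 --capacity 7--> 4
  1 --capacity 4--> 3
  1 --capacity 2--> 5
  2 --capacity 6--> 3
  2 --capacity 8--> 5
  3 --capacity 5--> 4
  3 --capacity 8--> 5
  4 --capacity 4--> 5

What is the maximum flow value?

Computing max flow:
  Flow on (0->1): 1/1
  Flow on (0->4): 4/7
  Flow on (1->5): 1/2
  Flow on (4->5): 4/4
Maximum flow = 5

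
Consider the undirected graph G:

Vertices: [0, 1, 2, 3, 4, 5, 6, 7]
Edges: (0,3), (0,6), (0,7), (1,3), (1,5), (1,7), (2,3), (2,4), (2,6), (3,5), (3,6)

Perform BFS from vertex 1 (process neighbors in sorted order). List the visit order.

BFS from vertex 1 (neighbors processed in ascending order):
Visit order: 1, 3, 5, 7, 0, 2, 6, 4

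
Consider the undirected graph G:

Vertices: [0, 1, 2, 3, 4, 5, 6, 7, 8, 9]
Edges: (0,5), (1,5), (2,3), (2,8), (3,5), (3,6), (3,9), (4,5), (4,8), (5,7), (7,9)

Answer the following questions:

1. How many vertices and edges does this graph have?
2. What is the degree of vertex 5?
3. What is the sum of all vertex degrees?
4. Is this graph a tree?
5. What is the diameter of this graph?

Count: 10 vertices, 11 edges.
Vertex 5 has neighbors [0, 1, 3, 4, 7], degree = 5.
Handshaking lemma: 2 * 11 = 22.
A tree on 10 vertices has 9 edges. This graph has 11 edges (2 extra). Not a tree.
Diameter (longest shortest path) = 3.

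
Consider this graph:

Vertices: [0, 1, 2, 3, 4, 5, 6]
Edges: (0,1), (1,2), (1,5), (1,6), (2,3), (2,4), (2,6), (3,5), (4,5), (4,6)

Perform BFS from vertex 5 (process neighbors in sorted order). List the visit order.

BFS from vertex 5 (neighbors processed in ascending order):
Visit order: 5, 1, 3, 4, 0, 2, 6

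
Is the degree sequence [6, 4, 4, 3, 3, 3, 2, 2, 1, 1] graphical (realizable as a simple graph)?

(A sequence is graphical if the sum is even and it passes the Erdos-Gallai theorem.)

Sum of degrees = 29. Sum is odd, so the sequence is NOT graphical.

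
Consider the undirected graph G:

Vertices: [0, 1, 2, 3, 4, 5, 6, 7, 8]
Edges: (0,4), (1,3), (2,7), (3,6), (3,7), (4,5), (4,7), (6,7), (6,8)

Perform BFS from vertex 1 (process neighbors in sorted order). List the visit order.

BFS from vertex 1 (neighbors processed in ascending order):
Visit order: 1, 3, 6, 7, 8, 2, 4, 0, 5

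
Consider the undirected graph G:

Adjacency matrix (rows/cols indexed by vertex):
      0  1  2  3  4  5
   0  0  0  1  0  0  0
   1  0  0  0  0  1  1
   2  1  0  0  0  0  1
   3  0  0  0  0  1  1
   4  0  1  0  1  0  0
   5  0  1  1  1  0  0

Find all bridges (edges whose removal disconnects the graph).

A bridge is an edge whose removal increases the number of connected components.
Bridges found: (0,2), (2,5)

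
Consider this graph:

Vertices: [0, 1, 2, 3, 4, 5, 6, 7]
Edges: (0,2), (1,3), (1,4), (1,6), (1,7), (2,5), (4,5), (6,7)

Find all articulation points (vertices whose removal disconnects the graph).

An articulation point is a vertex whose removal disconnects the graph.
Articulation points: [1, 2, 4, 5]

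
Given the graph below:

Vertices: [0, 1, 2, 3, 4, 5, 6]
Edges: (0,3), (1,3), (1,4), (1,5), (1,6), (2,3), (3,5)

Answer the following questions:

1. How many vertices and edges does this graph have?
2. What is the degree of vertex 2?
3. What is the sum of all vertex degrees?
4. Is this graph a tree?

Count: 7 vertices, 7 edges.
Vertex 2 has neighbors [3], degree = 1.
Handshaking lemma: 2 * 7 = 14.
A tree on 7 vertices has 6 edges. This graph has 7 edges (1 extra). Not a tree.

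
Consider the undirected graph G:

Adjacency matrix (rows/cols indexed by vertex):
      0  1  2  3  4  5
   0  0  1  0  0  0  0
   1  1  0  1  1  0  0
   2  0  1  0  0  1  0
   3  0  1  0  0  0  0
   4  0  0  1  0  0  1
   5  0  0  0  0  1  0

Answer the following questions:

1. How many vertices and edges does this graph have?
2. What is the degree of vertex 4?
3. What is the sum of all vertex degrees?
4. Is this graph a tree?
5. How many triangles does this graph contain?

Count: 6 vertices, 5 edges.
Vertex 4 has neighbors [2, 5], degree = 2.
Handshaking lemma: 2 * 5 = 10.
A graph is a tree iff it is connected and has exactly n-1 edges. This graph is connected (all 6 vertices in one component) and has 6-1 = 5 edges. It is a tree.
Number of triangles = 0.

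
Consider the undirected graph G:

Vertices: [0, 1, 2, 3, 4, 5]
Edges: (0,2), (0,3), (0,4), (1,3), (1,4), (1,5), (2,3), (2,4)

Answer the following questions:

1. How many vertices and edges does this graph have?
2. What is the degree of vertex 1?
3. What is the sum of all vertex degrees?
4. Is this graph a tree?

Count: 6 vertices, 8 edges.
Vertex 1 has neighbors [3, 4, 5], degree = 3.
Handshaking lemma: 2 * 8 = 16.
A tree on 6 vertices has 5 edges. This graph has 8 edges (3 extra). Not a tree.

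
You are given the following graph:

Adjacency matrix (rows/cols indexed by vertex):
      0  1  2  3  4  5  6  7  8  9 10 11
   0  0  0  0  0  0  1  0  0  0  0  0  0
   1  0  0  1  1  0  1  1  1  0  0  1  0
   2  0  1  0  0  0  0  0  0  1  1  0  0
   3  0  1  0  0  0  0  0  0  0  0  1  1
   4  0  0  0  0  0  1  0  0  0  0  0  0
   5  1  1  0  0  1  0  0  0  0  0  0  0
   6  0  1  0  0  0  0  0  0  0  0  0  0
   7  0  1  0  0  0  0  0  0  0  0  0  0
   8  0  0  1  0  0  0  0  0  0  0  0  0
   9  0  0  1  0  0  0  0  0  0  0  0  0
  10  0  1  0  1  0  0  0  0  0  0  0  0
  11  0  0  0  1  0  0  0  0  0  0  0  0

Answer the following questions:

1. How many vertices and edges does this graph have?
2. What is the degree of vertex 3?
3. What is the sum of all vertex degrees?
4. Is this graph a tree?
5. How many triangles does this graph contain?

Count: 12 vertices, 12 edges.
Vertex 3 has neighbors [1, 10, 11], degree = 3.
Handshaking lemma: 2 * 12 = 24.
A tree on 12 vertices has 11 edges. This graph has 12 edges (1 extra). Not a tree.
Number of triangles = 1.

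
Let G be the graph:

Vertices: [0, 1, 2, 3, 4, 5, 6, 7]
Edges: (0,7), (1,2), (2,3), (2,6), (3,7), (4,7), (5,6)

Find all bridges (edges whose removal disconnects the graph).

A bridge is an edge whose removal increases the number of connected components.
Bridges found: (0,7), (1,2), (2,3), (2,6), (3,7), (4,7), (5,6)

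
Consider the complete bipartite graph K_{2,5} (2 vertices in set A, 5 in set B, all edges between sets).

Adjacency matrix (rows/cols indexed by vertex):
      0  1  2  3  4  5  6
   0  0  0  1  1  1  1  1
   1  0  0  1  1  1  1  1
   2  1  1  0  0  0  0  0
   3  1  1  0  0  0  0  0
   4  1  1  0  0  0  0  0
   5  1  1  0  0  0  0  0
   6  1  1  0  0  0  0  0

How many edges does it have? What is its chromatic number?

K_{2,5} has 2 * 5 = 10 edges.
Bipartite graphs have chromatic number 2 (color each partition differently).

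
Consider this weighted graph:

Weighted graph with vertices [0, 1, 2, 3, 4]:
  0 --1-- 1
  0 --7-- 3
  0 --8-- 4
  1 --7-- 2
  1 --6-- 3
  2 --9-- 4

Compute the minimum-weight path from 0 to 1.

Using Dijkstra's algorithm from vertex 0:
Shortest path: 0 -> 1
Total weight: 1 = 1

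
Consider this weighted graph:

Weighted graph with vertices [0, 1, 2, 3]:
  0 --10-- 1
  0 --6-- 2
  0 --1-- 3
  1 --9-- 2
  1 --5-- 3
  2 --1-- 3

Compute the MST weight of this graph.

Applying Kruskal's algorithm (sort edges by weight, add if no cycle):
  Add (0,3) w=1
  Add (2,3) w=1
  Add (1,3) w=5
  Skip (0,2) w=6 (creates cycle)
  Skip (1,2) w=9 (creates cycle)
  Skip (0,1) w=10 (creates cycle)
MST weight = 7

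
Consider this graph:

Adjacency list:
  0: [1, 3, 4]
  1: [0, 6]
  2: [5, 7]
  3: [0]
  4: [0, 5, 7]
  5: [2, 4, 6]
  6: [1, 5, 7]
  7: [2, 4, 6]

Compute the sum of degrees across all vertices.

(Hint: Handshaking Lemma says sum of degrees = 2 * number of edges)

Count edges: 10 edges.
By Handshaking Lemma: sum of degrees = 2 * 10 = 20.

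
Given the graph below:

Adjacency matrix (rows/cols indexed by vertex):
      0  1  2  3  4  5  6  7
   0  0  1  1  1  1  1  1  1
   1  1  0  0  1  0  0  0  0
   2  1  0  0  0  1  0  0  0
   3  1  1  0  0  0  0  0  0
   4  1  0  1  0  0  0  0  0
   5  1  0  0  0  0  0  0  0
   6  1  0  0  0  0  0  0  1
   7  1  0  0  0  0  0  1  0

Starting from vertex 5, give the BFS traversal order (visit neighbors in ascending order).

BFS from vertex 5 (neighbors processed in ascending order):
Visit order: 5, 0, 1, 2, 3, 4, 6, 7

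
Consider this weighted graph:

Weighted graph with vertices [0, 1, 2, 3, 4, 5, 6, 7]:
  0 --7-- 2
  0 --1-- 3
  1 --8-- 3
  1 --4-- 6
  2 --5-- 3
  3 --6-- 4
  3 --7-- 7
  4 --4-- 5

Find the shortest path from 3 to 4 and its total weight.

Using Dijkstra's algorithm from vertex 3:
Shortest path: 3 -> 4
Total weight: 6 = 6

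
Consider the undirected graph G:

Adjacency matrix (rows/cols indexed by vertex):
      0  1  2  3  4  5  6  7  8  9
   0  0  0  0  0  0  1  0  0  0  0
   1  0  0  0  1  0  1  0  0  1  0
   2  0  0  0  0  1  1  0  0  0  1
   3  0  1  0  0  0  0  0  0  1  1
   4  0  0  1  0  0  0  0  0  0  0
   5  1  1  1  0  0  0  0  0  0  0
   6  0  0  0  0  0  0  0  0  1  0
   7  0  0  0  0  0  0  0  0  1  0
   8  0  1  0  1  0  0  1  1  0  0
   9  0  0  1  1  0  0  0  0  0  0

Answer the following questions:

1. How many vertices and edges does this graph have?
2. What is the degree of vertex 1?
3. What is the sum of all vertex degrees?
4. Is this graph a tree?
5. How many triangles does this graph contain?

Count: 10 vertices, 11 edges.
Vertex 1 has neighbors [3, 5, 8], degree = 3.
Handshaking lemma: 2 * 11 = 22.
A tree on 10 vertices has 9 edges. This graph has 11 edges (2 extra). Not a tree.
Number of triangles = 1.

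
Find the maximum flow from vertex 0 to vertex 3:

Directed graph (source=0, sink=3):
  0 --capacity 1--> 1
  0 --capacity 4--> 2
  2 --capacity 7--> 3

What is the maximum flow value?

Computing max flow:
  Flow on (0->2): 4/4
  Flow on (2->3): 4/7
Maximum flow = 4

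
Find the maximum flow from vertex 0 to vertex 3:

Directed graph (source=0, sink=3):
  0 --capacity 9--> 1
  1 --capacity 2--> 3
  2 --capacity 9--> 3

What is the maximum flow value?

Computing max flow:
  Flow on (0->1): 2/9
  Flow on (1->3): 2/2
Maximum flow = 2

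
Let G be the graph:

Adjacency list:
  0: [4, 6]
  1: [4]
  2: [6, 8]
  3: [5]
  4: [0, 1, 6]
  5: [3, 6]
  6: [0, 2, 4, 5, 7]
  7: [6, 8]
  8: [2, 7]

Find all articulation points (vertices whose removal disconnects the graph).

An articulation point is a vertex whose removal disconnects the graph.
Articulation points: [4, 5, 6]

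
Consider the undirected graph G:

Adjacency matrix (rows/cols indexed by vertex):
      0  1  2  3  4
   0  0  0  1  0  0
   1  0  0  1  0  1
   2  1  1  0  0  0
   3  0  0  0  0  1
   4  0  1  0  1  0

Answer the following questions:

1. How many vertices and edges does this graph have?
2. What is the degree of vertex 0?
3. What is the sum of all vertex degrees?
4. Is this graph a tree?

Count: 5 vertices, 4 edges.
Vertex 0 has neighbors [2], degree = 1.
Handshaking lemma: 2 * 4 = 8.
A graph is a tree iff it is connected and has exactly n-1 edges. This graph is connected (all 5 vertices in one component) and has 5-1 = 4 edges. It is a tree.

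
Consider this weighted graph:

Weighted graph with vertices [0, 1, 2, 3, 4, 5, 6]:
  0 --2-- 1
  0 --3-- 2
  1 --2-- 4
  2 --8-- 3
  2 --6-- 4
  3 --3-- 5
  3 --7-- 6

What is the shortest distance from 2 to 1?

Using Dijkstra's algorithm from vertex 2:
Shortest path: 2 -> 0 -> 1
Total weight: 3 + 2 = 5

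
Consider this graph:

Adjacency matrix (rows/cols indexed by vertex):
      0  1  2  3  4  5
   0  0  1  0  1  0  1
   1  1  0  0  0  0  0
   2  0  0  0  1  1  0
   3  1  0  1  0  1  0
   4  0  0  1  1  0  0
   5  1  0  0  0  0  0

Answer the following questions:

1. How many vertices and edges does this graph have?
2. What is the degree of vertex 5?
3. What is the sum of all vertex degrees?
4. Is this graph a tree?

Count: 6 vertices, 6 edges.
Vertex 5 has neighbors [0], degree = 1.
Handshaking lemma: 2 * 6 = 12.
A tree on 6 vertices has 5 edges. This graph has 6 edges (1 extra). Not a tree.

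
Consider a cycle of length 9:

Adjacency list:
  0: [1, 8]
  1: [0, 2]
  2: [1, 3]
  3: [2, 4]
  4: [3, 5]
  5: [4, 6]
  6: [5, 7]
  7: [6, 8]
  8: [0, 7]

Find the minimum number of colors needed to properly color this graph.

This is an odd cycle (C_9). Odd cycles are not bipartite (any 2-coloring forces two adjacent vertices to match), and 3 colors suffice.
Chromatic number = 3.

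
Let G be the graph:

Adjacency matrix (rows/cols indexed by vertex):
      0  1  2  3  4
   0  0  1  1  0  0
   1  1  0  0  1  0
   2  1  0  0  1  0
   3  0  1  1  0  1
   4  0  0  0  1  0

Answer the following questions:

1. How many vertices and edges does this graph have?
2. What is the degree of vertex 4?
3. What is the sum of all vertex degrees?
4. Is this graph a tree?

Count: 5 vertices, 5 edges.
Vertex 4 has neighbors [3], degree = 1.
Handshaking lemma: 2 * 5 = 10.
A tree on 5 vertices has 4 edges. This graph has 5 edges (1 extra). Not a tree.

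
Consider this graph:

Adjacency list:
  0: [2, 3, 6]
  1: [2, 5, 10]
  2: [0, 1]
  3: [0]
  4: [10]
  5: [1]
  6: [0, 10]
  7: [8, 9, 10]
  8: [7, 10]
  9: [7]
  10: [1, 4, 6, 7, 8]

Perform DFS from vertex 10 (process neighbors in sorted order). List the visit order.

DFS from vertex 10 (neighbors processed in ascending order):
Visit order: 10, 1, 2, 0, 3, 6, 5, 4, 7, 8, 9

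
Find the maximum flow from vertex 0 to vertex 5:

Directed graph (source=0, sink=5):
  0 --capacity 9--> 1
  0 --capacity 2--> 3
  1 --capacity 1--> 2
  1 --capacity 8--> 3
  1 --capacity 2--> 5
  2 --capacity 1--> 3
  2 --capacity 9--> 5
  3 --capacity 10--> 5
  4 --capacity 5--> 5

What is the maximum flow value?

Computing max flow:
  Flow on (0->1): 9/9
  Flow on (0->3): 2/2
  Flow on (1->2): 1/1
  Flow on (1->3): 6/8
  Flow on (1->5): 2/2
  Flow on (2->5): 1/9
  Flow on (3->5): 8/10
Maximum flow = 11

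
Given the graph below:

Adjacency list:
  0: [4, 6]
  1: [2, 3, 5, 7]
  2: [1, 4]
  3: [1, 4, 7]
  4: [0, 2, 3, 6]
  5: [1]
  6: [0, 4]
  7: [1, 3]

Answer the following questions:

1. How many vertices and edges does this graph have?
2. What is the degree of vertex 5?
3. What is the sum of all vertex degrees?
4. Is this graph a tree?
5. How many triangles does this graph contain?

Count: 8 vertices, 10 edges.
Vertex 5 has neighbors [1], degree = 1.
Handshaking lemma: 2 * 10 = 20.
A tree on 8 vertices has 7 edges. This graph has 10 edges (3 extra). Not a tree.
Number of triangles = 2.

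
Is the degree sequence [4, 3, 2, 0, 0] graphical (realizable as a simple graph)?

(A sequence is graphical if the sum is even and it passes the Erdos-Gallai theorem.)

Sum of degrees = 9. Sum is odd, so the sequence is NOT graphical.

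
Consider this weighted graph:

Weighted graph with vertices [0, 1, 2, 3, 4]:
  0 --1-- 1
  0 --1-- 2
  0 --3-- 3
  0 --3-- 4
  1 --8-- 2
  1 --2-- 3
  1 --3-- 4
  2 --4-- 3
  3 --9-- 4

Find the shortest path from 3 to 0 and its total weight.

Using Dijkstra's algorithm from vertex 3:
Shortest path: 3 -> 0
Total weight: 3 = 3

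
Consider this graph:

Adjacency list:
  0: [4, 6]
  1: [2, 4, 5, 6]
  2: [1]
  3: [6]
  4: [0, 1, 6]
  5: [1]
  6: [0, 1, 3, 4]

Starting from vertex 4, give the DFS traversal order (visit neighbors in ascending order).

DFS from vertex 4 (neighbors processed in ascending order):
Visit order: 4, 0, 6, 1, 2, 5, 3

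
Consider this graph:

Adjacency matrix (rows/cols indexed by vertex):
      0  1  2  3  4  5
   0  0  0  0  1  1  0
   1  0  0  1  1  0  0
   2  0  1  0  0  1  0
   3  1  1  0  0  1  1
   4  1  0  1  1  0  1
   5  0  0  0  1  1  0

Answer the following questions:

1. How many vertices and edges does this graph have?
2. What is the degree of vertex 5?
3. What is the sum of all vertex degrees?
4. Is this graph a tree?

Count: 6 vertices, 8 edges.
Vertex 5 has neighbors [3, 4], degree = 2.
Handshaking lemma: 2 * 8 = 16.
A tree on 6 vertices has 5 edges. This graph has 8 edges (3 extra). Not a tree.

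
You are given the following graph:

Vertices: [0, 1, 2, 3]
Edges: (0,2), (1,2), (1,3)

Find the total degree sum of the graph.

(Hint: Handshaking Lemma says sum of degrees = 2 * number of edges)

Count edges: 3 edges.
By Handshaking Lemma: sum of degrees = 2 * 3 = 6.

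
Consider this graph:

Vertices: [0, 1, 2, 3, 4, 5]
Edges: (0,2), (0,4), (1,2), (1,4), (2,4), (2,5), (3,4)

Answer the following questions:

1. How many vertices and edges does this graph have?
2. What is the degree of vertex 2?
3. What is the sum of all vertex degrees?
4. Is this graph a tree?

Count: 6 vertices, 7 edges.
Vertex 2 has neighbors [0, 1, 4, 5], degree = 4.
Handshaking lemma: 2 * 7 = 14.
A tree on 6 vertices has 5 edges. This graph has 7 edges (2 extra). Not a tree.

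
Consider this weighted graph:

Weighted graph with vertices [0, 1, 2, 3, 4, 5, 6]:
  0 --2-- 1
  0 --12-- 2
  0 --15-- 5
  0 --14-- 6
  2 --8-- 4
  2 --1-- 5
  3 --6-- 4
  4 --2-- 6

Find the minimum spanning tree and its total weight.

Applying Kruskal's algorithm (sort edges by weight, add if no cycle):
  Add (2,5) w=1
  Add (0,1) w=2
  Add (4,6) w=2
  Add (3,4) w=6
  Add (2,4) w=8
  Add (0,2) w=12
  Skip (0,6) w=14 (creates cycle)
  Skip (0,5) w=15 (creates cycle)
MST weight = 31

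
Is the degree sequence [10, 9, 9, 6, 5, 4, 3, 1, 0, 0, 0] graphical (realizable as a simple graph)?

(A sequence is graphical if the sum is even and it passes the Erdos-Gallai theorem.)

Sum of degrees = 47. Sum is odd, so the sequence is NOT graphical.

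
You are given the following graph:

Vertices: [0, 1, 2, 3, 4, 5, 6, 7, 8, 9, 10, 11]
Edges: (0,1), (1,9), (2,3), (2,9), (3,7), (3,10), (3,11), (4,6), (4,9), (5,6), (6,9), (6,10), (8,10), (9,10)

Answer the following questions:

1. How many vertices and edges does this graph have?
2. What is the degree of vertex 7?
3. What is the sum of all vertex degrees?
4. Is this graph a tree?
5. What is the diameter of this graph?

Count: 12 vertices, 14 edges.
Vertex 7 has neighbors [3], degree = 1.
Handshaking lemma: 2 * 14 = 28.
A tree on 12 vertices has 11 edges. This graph has 14 edges (3 extra). Not a tree.
Diameter (longest shortest path) = 5.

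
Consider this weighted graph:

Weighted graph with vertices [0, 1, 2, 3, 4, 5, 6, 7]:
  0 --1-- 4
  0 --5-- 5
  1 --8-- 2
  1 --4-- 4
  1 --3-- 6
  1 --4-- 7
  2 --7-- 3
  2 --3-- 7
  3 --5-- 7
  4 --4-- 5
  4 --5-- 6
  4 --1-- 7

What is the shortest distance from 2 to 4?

Using Dijkstra's algorithm from vertex 2:
Shortest path: 2 -> 7 -> 4
Total weight: 3 + 1 = 4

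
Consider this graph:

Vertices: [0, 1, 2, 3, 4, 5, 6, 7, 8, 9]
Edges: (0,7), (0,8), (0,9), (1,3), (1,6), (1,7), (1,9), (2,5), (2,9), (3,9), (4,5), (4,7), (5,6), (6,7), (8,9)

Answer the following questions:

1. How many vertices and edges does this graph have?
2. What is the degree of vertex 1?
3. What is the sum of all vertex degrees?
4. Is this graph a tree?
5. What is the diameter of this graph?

Count: 10 vertices, 15 edges.
Vertex 1 has neighbors [3, 6, 7, 9], degree = 4.
Handshaking lemma: 2 * 15 = 30.
A tree on 10 vertices has 9 edges. This graph has 15 edges (6 extra). Not a tree.
Diameter (longest shortest path) = 3.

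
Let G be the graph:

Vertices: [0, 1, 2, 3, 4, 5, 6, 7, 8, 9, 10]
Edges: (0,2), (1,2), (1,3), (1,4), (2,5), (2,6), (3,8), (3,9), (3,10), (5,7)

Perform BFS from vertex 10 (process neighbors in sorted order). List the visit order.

BFS from vertex 10 (neighbors processed in ascending order):
Visit order: 10, 3, 1, 8, 9, 2, 4, 0, 5, 6, 7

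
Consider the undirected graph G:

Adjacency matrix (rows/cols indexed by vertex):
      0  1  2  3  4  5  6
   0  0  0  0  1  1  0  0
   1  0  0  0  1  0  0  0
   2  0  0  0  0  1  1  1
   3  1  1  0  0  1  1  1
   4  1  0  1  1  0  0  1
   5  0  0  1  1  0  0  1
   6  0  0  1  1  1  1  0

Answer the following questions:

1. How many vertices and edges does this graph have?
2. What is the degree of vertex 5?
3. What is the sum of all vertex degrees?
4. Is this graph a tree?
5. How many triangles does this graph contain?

Count: 7 vertices, 11 edges.
Vertex 5 has neighbors [2, 3, 6], degree = 3.
Handshaking lemma: 2 * 11 = 22.
A tree on 7 vertices has 6 edges. This graph has 11 edges (5 extra). Not a tree.
Number of triangles = 5.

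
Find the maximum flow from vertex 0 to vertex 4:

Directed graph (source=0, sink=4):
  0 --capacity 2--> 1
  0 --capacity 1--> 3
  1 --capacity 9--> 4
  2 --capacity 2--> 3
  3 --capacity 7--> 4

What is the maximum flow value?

Computing max flow:
  Flow on (0->1): 2/2
  Flow on (0->3): 1/1
  Flow on (1->4): 2/9
  Flow on (3->4): 1/7
Maximum flow = 3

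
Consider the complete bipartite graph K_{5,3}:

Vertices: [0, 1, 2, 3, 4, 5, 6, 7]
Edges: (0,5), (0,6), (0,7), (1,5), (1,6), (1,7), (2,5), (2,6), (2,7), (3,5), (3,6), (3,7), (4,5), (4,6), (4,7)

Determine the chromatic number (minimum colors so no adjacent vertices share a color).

K_{5,3} is bipartite: vertices split into two independent sets of size 5 and 3.
Color one set 0, the other 1. No adjacent vertices share a color.
Chromatic number = 2.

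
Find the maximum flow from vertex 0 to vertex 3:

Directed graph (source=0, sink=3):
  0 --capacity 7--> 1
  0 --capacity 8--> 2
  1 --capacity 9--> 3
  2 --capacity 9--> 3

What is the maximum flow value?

Computing max flow:
  Flow on (0->1): 7/7
  Flow on (0->2): 8/8
  Flow on (1->3): 7/9
  Flow on (2->3): 8/9
Maximum flow = 15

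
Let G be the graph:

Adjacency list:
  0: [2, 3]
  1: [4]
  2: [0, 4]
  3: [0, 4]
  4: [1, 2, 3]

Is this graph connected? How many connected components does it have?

Checking connectivity: the graph has 1 connected component(s).
All vertices are reachable from each other. The graph IS connected.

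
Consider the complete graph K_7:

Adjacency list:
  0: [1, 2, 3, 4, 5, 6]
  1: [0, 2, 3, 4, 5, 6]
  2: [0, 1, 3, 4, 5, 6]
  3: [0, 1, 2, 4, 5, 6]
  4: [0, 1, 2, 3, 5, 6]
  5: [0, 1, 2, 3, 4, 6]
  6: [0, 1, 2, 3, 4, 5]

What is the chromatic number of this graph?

In K_7, every vertex is adjacent to every other vertex.
Each vertex needs a unique color.
Chromatic number = 7.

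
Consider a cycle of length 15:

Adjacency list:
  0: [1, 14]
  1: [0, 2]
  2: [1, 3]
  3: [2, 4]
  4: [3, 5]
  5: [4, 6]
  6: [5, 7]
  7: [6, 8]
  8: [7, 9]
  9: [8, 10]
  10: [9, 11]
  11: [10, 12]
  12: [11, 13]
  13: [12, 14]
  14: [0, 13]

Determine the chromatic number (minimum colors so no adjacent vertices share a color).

This is an odd cycle (C_15). Odd cycles are not bipartite (any 2-coloring forces two adjacent vertices to match), and 3 colors suffice.
Chromatic number = 3.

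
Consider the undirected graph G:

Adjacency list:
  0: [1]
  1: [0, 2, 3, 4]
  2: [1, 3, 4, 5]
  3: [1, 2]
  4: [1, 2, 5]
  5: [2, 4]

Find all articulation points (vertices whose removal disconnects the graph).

An articulation point is a vertex whose removal disconnects the graph.
Articulation points: [1]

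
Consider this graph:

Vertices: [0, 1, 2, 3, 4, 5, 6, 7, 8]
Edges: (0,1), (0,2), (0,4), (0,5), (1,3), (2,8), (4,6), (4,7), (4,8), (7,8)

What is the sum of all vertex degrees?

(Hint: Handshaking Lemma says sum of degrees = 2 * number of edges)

Count edges: 10 edges.
By Handshaking Lemma: sum of degrees = 2 * 10 = 20.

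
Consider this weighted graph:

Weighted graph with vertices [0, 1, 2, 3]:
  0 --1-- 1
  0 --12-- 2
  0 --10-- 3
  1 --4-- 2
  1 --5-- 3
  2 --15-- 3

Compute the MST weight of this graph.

Applying Kruskal's algorithm (sort edges by weight, add if no cycle):
  Add (0,1) w=1
  Add (1,2) w=4
  Add (1,3) w=5
  Skip (0,3) w=10 (creates cycle)
  Skip (0,2) w=12 (creates cycle)
  Skip (2,3) w=15 (creates cycle)
MST weight = 10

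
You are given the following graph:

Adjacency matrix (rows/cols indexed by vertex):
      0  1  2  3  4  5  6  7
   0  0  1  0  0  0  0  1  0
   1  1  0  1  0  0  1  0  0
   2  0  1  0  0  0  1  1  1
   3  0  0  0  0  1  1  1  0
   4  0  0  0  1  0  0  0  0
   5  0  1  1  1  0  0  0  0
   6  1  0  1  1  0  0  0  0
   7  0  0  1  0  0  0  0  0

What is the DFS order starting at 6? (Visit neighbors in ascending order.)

DFS from vertex 6 (neighbors processed in ascending order):
Visit order: 6, 0, 1, 2, 5, 3, 4, 7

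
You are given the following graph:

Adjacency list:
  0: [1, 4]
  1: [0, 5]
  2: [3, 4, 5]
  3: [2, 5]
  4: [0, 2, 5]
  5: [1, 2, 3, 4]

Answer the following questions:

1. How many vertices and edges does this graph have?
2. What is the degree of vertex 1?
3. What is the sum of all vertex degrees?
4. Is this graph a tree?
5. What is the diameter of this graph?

Count: 6 vertices, 8 edges.
Vertex 1 has neighbors [0, 5], degree = 2.
Handshaking lemma: 2 * 8 = 16.
A tree on 6 vertices has 5 edges. This graph has 8 edges (3 extra). Not a tree.
Diameter (longest shortest path) = 3.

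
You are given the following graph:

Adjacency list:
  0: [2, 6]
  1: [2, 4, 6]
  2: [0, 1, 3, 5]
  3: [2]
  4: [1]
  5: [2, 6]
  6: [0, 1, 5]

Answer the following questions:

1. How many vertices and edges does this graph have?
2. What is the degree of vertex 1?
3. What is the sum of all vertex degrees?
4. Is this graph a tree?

Count: 7 vertices, 8 edges.
Vertex 1 has neighbors [2, 4, 6], degree = 3.
Handshaking lemma: 2 * 8 = 16.
A tree on 7 vertices has 6 edges. This graph has 8 edges (2 extra). Not a tree.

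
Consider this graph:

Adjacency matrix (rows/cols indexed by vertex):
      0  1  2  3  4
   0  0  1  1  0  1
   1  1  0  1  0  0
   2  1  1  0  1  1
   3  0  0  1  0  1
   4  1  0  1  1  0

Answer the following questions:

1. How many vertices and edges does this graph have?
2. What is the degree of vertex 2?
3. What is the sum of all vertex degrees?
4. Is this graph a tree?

Count: 5 vertices, 7 edges.
Vertex 2 has neighbors [0, 1, 3, 4], degree = 4.
Handshaking lemma: 2 * 7 = 14.
A tree on 5 vertices has 4 edges. This graph has 7 edges (3 extra). Not a tree.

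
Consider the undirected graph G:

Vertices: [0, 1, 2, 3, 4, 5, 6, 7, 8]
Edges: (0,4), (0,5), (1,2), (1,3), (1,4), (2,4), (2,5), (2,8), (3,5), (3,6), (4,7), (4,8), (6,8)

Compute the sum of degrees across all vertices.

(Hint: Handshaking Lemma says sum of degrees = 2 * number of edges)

Count edges: 13 edges.
By Handshaking Lemma: sum of degrees = 2 * 13 = 26.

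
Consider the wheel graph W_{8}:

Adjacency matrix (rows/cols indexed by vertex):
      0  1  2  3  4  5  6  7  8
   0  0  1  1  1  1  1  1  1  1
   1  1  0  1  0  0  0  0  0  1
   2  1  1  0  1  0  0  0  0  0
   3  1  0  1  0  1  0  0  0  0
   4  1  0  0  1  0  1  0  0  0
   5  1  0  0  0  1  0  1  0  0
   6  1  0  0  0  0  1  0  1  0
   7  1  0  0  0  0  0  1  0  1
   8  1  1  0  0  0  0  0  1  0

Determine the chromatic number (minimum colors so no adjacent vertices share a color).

W_{8} = C_{8} plus a hub adjacent to every cycle vertex.
The outer cycle needs 2 colors (even cycle); the hub is adjacent to all of them so needs a fresh color.
Chromatic number = 2 + 1 = 3.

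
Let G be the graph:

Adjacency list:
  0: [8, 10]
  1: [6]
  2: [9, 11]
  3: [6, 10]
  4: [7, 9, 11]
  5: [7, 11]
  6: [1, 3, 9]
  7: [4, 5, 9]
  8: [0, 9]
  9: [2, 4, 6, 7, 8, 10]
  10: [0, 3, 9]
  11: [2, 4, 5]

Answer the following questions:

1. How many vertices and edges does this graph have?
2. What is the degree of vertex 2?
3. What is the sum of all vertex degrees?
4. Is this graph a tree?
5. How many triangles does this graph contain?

Count: 12 vertices, 16 edges.
Vertex 2 has neighbors [9, 11], degree = 2.
Handshaking lemma: 2 * 16 = 32.
A tree on 12 vertices has 11 edges. This graph has 16 edges (5 extra). Not a tree.
Number of triangles = 1.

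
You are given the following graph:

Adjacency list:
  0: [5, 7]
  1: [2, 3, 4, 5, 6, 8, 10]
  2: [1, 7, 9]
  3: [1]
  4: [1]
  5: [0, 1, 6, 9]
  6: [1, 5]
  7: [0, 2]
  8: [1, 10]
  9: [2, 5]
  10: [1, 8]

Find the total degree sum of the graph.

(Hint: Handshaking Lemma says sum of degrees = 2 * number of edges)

Count edges: 14 edges.
By Handshaking Lemma: sum of degrees = 2 * 14 = 28.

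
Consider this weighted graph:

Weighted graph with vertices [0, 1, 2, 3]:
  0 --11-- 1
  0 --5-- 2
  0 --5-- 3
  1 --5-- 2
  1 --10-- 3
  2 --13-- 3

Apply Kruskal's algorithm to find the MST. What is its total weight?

Applying Kruskal's algorithm (sort edges by weight, add if no cycle):
  Add (0,2) w=5
  Add (0,3) w=5
  Add (1,2) w=5
  Skip (1,3) w=10 (creates cycle)
  Skip (0,1) w=11 (creates cycle)
  Skip (2,3) w=13 (creates cycle)
MST weight = 15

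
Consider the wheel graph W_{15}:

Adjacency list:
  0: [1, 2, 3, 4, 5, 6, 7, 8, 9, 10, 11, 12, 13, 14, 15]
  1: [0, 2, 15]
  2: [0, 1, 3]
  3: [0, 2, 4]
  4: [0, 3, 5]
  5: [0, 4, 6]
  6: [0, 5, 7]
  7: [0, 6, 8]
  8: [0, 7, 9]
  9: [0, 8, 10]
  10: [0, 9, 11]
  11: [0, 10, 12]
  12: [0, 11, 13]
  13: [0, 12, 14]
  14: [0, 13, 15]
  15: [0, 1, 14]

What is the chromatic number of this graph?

W_{15} = C_{15} plus a hub adjacent to every cycle vertex.
The outer cycle needs 3 colors (odd cycle); the hub is adjacent to all of them so needs a fresh color.
Chromatic number = 3 + 1 = 4.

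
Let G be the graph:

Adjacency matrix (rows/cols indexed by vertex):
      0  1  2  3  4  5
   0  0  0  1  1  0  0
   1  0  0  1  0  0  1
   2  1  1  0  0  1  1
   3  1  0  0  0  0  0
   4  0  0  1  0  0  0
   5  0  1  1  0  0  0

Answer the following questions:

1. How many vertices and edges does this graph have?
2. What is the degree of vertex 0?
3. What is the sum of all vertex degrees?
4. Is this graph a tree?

Count: 6 vertices, 6 edges.
Vertex 0 has neighbors [2, 3], degree = 2.
Handshaking lemma: 2 * 6 = 12.
A tree on 6 vertices has 5 edges. This graph has 6 edges (1 extra). Not a tree.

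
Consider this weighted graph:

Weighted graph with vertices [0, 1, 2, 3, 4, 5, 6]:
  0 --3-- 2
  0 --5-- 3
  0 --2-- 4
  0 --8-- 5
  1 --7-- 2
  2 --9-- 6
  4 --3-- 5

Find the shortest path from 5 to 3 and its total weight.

Using Dijkstra's algorithm from vertex 5:
Shortest path: 5 -> 4 -> 0 -> 3
Total weight: 3 + 2 + 5 = 10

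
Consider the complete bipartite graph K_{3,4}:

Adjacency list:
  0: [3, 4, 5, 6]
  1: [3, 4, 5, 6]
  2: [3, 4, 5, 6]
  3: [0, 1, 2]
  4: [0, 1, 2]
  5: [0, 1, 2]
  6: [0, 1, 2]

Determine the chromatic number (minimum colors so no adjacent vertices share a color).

K_{3,4} is bipartite: vertices split into two independent sets of size 3 and 4.
Color one set 0, the other 1. No adjacent vertices share a color.
Chromatic number = 2.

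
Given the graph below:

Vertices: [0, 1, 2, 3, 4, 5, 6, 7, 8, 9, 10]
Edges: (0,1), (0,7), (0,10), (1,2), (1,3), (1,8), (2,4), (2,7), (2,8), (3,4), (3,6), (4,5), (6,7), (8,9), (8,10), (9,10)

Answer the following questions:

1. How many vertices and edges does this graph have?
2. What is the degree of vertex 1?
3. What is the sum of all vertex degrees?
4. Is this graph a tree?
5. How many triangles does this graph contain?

Count: 11 vertices, 16 edges.
Vertex 1 has neighbors [0, 2, 3, 8], degree = 4.
Handshaking lemma: 2 * 16 = 32.
A tree on 11 vertices has 10 edges. This graph has 16 edges (6 extra). Not a tree.
Number of triangles = 2.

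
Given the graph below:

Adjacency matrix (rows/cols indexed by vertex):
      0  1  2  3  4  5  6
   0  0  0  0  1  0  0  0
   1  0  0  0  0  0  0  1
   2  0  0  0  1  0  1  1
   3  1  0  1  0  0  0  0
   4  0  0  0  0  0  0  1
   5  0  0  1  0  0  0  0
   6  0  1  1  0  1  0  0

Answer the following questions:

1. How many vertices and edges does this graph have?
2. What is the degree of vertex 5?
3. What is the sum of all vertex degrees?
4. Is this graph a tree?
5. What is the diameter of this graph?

Count: 7 vertices, 6 edges.
Vertex 5 has neighbors [2], degree = 1.
Handshaking lemma: 2 * 6 = 12.
A graph is a tree iff it is connected and has exactly n-1 edges. This graph is connected (all 7 vertices in one component) and has 7-1 = 6 edges. It is a tree.
Diameter (longest shortest path) = 4.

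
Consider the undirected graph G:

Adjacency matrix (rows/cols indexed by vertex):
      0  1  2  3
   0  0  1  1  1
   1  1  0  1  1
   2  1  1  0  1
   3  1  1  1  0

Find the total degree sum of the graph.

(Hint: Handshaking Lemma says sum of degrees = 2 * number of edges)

Count edges: 6 edges.
By Handshaking Lemma: sum of degrees = 2 * 6 = 12.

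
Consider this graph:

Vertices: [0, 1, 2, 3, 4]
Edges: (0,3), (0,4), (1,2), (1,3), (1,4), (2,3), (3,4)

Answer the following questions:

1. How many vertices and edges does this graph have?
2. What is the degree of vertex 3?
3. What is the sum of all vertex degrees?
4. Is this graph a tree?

Count: 5 vertices, 7 edges.
Vertex 3 has neighbors [0, 1, 2, 4], degree = 4.
Handshaking lemma: 2 * 7 = 14.
A tree on 5 vertices has 4 edges. This graph has 7 edges (3 extra). Not a tree.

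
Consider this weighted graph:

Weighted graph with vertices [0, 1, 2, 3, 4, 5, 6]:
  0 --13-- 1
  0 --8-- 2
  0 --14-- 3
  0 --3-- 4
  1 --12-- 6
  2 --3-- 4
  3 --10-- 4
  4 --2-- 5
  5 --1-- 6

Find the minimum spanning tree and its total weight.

Applying Kruskal's algorithm (sort edges by weight, add if no cycle):
  Add (5,6) w=1
  Add (4,5) w=2
  Add (0,4) w=3
  Add (2,4) w=3
  Skip (0,2) w=8 (creates cycle)
  Add (3,4) w=10
  Add (1,6) w=12
  Skip (0,1) w=13 (creates cycle)
  Skip (0,3) w=14 (creates cycle)
MST weight = 31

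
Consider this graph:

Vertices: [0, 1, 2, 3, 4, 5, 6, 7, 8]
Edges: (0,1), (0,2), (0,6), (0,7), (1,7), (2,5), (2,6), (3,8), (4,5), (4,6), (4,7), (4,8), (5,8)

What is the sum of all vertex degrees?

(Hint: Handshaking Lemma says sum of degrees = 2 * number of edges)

Count edges: 13 edges.
By Handshaking Lemma: sum of degrees = 2 * 13 = 26.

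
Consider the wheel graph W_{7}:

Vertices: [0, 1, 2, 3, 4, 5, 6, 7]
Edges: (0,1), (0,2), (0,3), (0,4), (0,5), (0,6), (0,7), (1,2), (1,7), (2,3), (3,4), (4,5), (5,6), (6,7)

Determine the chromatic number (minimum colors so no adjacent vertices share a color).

W_{7} = C_{7} plus a hub adjacent to every cycle vertex.
The outer cycle needs 3 colors (odd cycle); the hub is adjacent to all of them so needs a fresh color.
Chromatic number = 3 + 1 = 4.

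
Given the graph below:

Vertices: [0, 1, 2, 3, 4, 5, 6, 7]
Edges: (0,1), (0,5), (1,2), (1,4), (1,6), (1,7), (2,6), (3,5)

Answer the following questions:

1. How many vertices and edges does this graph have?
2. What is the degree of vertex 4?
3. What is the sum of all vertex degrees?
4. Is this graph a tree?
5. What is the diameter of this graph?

Count: 8 vertices, 8 edges.
Vertex 4 has neighbors [1], degree = 1.
Handshaking lemma: 2 * 8 = 16.
A tree on 8 vertices has 7 edges. This graph has 8 edges (1 extra). Not a tree.
Diameter (longest shortest path) = 4.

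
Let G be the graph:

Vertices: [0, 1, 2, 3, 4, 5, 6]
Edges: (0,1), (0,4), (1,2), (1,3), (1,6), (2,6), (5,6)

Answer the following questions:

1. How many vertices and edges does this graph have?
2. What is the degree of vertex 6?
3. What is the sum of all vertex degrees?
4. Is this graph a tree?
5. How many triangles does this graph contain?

Count: 7 vertices, 7 edges.
Vertex 6 has neighbors [1, 2, 5], degree = 3.
Handshaking lemma: 2 * 7 = 14.
A tree on 7 vertices has 6 edges. This graph has 7 edges (1 extra). Not a tree.
Number of triangles = 1.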